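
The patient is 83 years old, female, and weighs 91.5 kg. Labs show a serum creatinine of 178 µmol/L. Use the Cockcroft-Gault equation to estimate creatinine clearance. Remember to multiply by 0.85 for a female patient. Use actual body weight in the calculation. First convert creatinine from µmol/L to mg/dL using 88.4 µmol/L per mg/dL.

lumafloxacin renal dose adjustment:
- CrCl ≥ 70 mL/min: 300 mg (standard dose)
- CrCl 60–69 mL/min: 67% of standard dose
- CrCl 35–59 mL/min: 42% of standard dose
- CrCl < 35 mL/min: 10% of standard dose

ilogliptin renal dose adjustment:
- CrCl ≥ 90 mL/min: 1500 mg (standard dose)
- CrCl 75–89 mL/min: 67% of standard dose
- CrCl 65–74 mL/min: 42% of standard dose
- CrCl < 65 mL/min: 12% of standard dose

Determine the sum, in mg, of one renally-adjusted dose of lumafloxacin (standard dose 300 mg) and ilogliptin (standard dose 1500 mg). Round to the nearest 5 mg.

SCr = 178 / 88.4 = 2.014 mg/dL
CrCl = (140 − 83) × 91.5 / (72 × 2.014) × 0.85 = 5215.5 / 145.01 × 0.85 ≈ 30.6 mL/min
CrCl ≈ 31 mL/min.
lumafloxacin: < 35 mL/min → 10% of 300 mg = 30 mg.
ilogliptin: < 65 mL/min → 12% of 1500 mg = 180 mg.
Total = 30 + 180 = 210 mg.

210 mg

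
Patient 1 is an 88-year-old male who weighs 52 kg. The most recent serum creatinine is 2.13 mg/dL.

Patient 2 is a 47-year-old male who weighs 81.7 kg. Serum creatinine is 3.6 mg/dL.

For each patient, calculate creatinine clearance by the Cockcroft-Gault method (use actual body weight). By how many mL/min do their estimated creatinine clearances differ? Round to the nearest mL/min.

12 mL/min

Patient 1: CrCl = (140 − 88) × 52 / (72 × 2.13) = 2704.0 / 153.36 ≈ 17.6 mL/min
Patient 2: CrCl = (140 − 47) × 81.7 / (72 × 3.6) = 7598.1 / 259.20 ≈ 29.3 mL/min
|17.6 − 29.3| = 11.7 mL/min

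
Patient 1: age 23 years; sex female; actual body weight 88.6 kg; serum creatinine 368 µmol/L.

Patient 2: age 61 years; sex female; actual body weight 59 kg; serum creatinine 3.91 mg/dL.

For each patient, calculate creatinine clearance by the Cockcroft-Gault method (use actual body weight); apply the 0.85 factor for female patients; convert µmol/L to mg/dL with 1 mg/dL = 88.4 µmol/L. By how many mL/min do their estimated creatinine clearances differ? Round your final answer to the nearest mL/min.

Patient 1: SCr = 368 / 88.4 = 4.163 mg/dL
Patient 1: CrCl = (140 − 23) × 88.6 / (72 × 4.163) × 0.85 = 10366.2 / 299.74 × 0.85 ≈ 29.4 mL/min
Patient 2: CrCl = (140 − 61) × 59 / (72 × 3.91) × 0.85 = 4661.0 / 281.52 × 0.85 ≈ 14.1 mL/min
|29.4 − 14.1| = 15.3 mL/min

15 mL/min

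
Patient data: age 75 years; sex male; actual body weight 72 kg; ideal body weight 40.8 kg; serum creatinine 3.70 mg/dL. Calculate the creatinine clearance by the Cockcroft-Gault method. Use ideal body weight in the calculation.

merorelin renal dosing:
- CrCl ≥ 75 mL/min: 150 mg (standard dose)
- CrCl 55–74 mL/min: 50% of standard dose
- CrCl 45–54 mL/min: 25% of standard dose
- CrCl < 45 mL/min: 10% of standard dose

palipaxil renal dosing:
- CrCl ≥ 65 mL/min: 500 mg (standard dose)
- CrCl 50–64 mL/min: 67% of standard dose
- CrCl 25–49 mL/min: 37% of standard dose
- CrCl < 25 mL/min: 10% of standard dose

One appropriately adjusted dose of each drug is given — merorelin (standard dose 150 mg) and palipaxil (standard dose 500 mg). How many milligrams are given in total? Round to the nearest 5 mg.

CrCl = (140 − 75) × 40.8 / (72 × 3.7) = 2652.0 / 266.40 ≈ 10.0 mL/min
CrCl ≈ 10 mL/min.
merorelin: < 45 mL/min → 10% of 150 mg = 15 mg.
palipaxil: < 25 mL/min → 10% of 500 mg = 50 mg.
Total = 15 + 50 = 65 mg.

65 mg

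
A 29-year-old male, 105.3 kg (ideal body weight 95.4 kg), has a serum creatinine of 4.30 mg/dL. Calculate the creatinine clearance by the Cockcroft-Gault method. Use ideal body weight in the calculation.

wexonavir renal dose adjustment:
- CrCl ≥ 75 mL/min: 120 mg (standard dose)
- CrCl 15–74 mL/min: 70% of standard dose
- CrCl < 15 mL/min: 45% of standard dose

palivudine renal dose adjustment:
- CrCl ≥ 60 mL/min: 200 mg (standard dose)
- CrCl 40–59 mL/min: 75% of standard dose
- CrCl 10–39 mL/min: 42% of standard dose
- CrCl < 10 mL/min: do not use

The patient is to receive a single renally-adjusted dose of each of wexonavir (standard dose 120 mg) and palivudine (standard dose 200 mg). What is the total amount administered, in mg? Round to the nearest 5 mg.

CrCl = (140 − 29) × 95.4 / (72 × 4.3) = 10589.4 / 309.60 ≈ 34.2 mL/min
CrCl ≈ 34 mL/min.
wexonavir: 15–74 mL/min → 70% of 120 mg = 84 mg.
palivudine: 10–39 mL/min → 42% of 200 mg = 84 mg.
Total = 84 + 84 = 168 mg.

170 mg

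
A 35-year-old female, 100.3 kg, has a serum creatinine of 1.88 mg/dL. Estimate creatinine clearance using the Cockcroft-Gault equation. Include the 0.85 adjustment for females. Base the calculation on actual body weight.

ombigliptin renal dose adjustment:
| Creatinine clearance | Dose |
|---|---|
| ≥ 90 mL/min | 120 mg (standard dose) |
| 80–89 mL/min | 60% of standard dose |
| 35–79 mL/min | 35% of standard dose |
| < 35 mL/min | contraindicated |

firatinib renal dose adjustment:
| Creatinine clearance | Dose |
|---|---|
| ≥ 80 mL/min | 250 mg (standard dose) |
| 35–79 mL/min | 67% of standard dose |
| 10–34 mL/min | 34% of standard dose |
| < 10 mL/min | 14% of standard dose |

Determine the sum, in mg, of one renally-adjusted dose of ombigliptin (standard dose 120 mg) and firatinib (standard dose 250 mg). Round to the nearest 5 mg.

CrCl = (140 − 35) × 100.3 / (72 × 1.88) × 0.85 = 10531.5 / 135.36 × 0.85 ≈ 66.1 mL/min
CrCl ≈ 66 mL/min.
ombigliptin: 35–79 mL/min → 35% of 120 mg = 42 mg.
firatinib: 35–79 mL/min → 67% of 250 mg = 167.5 mg.
Total = 42 + 167.5 = 209.5 mg.

210 mg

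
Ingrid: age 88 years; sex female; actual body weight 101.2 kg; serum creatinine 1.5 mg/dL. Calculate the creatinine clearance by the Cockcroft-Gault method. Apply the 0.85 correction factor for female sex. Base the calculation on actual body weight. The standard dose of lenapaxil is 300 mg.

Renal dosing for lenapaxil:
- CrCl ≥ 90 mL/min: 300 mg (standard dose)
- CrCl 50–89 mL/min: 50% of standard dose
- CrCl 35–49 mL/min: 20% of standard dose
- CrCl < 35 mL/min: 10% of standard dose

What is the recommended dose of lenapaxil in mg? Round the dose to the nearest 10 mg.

CrCl = (140 − 88) × 101.2 / (72 × 1.5) × 0.85 = 5262.4 / 108.00 × 0.85 ≈ 41.4 mL/min
CrCl ≈ 41 mL/min → bracket 35–49 mL/min.
20% of 300 mg = 60 mg

60 mg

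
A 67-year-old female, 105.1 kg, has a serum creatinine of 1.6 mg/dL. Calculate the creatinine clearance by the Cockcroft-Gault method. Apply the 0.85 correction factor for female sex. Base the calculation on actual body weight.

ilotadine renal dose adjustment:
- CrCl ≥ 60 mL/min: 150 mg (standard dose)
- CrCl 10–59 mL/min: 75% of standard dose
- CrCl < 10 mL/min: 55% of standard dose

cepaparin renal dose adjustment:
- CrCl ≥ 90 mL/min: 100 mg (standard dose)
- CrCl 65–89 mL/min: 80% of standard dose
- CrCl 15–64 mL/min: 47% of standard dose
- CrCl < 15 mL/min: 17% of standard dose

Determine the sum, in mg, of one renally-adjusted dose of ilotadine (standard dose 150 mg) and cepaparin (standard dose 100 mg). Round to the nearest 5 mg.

160 mg

CrCl = (140 − 67) × 105.1 / (72 × 1.6) × 0.85 = 7672.3 / 115.20 × 0.85 ≈ 56.6 mL/min
CrCl ≈ 57 mL/min.
ilotadine: 10–59 mL/min → 75% of 150 mg = 112.5 mg.
cepaparin: 15–64 mL/min → 47% of 100 mg = 47 mg.
Total = 112.5 + 47 = 159.5 mg.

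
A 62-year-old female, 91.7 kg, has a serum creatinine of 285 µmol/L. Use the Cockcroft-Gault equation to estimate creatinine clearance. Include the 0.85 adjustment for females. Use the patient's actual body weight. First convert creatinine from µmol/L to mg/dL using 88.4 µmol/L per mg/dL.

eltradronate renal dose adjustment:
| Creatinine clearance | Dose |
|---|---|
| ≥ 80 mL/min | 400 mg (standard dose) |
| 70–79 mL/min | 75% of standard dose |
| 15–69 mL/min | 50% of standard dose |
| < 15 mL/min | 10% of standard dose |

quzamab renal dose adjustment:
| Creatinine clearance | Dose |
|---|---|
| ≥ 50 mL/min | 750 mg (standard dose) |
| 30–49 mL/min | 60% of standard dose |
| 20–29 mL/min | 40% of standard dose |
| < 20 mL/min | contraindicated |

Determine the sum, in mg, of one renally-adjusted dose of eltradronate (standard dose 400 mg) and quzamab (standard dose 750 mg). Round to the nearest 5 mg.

SCr = 285 / 88.4 = 3.224 mg/dL
CrCl = (140 − 62) × 91.7 / (72 × 3.224) × 0.85 = 7152.6 / 232.13 × 0.85 ≈ 26.2 mL/min
CrCl ≈ 26 mL/min.
eltradronate: 15–69 mL/min → 50% of 400 mg = 200 mg.
quzamab: 20–29 mL/min → 40% of 750 mg = 300 mg.
Total = 200 + 300 = 500 mg.

500 mg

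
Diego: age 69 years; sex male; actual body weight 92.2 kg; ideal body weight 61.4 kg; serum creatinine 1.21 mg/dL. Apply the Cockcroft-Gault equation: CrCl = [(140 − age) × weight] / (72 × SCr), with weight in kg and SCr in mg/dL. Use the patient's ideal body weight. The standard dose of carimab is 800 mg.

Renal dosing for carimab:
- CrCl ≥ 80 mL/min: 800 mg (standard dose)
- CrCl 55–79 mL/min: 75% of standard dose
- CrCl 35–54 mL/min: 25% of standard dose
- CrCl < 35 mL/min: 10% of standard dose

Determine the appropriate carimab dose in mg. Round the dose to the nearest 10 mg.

CrCl = (140 − 69) × 61.4 / (72 × 1.21) = 4359.4 / 87.12 ≈ 50.0 mL/min
CrCl ≈ 50 mL/min → bracket 35–54 mL/min.
25% of 800 mg = 200 mg

200 mg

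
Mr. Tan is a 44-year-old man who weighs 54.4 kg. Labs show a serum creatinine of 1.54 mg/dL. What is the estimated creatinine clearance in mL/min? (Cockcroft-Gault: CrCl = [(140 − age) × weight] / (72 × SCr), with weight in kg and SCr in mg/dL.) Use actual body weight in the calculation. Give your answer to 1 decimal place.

CrCl = (140 − 44) × 54.4 / (72 × 1.54) = 5222.4 / 110.88 ≈ 47.1 mL/min

47.1 mL/min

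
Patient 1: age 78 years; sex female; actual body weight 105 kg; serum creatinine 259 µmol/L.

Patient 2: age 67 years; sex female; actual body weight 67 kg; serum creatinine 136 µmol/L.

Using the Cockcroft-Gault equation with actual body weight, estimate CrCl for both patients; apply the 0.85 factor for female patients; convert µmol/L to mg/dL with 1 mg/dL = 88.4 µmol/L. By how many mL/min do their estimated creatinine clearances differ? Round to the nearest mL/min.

Patient 1: SCr = 259 / 88.4 = 2.93 mg/dL
Patient 1: CrCl = (140 − 78) × 105 / (72 × 2.93) × 0.85 = 6510.0 / 210.96 × 0.85 ≈ 26.2 mL/min
Patient 2: SCr = 136 / 88.4 = 1.538 mg/dL
Patient 2: CrCl = (140 − 67) × 67 / (72 × 1.538) × 0.85 = 4891.0 / 110.74 × 0.85 ≈ 37.5 mL/min
|26.2 − 37.5| = 11.3 mL/min

11 mL/min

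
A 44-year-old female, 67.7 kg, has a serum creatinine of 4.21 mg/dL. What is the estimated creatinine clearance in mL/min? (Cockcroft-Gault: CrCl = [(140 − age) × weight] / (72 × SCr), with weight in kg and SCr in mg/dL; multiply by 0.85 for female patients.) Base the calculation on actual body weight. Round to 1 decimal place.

CrCl = (140 − 44) × 67.7 / (72 × 4.21) × 0.85 = 6499.2 / 303.12 × 0.85 ≈ 18.2 mL/min

18.2 mL/min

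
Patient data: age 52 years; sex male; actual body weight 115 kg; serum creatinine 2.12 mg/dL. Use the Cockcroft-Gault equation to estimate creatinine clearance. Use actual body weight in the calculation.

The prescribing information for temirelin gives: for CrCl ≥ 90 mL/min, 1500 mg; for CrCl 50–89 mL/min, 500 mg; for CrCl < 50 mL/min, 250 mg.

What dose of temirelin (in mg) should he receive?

CrCl = (140 − 52) × 115 / (72 × 2.12) = 10120.0 / 152.64 ≈ 66.3 mL/min
CrCl ≈ 66 mL/min → bracket 50–89 mL/min.
Dose for this bracket: 500 mg.

500 mg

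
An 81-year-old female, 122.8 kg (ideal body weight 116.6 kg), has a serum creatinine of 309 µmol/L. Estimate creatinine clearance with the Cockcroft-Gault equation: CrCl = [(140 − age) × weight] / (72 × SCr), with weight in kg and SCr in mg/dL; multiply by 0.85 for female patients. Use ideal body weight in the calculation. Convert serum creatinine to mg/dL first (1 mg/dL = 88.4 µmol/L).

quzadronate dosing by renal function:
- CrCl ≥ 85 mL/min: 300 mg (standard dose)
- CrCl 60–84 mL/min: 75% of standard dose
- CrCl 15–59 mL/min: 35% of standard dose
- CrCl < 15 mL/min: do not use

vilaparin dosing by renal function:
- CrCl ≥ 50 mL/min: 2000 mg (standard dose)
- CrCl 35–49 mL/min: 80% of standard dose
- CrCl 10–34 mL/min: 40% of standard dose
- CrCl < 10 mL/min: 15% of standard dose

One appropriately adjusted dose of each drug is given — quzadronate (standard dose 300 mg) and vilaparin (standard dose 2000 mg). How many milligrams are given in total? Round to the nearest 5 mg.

905 mg

SCr = 309 / 88.4 = 3.495 mg/dL
CrCl = (140 − 81) × 116.6 / (72 × 3.495) × 0.85 = 6879.4 / 251.64 × 0.85 ≈ 23.2 mL/min
CrCl ≈ 23 mL/min.
quzadronate: 15–59 mL/min → 35% of 300 mg = 105 mg.
vilaparin: 10–34 mL/min → 40% of 2000 mg = 800 mg.
Total = 105 + 800 = 905 mg.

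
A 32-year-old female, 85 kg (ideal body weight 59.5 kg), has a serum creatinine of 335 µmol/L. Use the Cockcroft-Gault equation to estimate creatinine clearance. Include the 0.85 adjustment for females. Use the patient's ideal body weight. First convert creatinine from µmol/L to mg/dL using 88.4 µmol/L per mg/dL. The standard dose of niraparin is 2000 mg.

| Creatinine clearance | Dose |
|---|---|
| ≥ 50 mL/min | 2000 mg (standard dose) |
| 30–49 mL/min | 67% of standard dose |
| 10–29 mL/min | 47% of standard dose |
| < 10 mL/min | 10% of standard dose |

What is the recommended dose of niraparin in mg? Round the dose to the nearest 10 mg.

SCr = 335 / 88.4 = 3.79 mg/dL
CrCl = (140 − 32) × 59.5 / (72 × 3.79) × 0.85 = 6426.0 / 272.88 × 0.85 ≈ 20.0 mL/min
CrCl ≈ 20 mL/min → bracket 10–29 mL/min.
47% of 2000 mg = 940 mg

940 mg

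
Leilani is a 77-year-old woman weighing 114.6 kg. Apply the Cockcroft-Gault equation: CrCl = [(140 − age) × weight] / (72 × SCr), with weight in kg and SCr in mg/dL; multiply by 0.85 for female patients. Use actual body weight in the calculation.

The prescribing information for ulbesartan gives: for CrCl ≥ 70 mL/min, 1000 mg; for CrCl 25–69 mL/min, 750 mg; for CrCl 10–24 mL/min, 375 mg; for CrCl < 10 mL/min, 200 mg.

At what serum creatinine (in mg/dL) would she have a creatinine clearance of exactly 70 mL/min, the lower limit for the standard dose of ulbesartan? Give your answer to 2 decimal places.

1.22 mg/dL

Standard dose requires CrCl ≥ 70 mL/min.
Set (140 − 77) × 114.6 × 0.85 / (72 × SCr) = 70
SCr = (140 − 77) × 114.6 × 0.85 / (72 × 70) = 1.218 mg/dL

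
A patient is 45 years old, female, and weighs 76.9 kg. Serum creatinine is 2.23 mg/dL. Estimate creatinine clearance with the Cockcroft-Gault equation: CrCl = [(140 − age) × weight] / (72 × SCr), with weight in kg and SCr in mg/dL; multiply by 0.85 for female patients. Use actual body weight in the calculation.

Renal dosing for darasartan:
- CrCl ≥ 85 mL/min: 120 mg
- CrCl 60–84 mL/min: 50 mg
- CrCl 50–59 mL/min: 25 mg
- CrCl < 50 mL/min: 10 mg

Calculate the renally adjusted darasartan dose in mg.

10 mg

CrCl = (140 − 45) × 76.9 / (72 × 2.23) × 0.85 = 7305.5 / 160.56 × 0.85 ≈ 38.7 mL/min
CrCl ≈ 39 mL/min → bracket < 50 mL/min.
Dose for this bracket: 10 mg.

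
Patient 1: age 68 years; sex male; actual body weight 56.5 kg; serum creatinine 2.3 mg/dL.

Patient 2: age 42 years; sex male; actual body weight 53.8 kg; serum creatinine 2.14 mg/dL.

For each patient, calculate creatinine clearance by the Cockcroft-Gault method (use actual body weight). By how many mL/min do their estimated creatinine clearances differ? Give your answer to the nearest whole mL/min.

Patient 1: CrCl = (140 − 68) × 56.5 / (72 × 2.3) = 4068.0 / 165.60 ≈ 24.6 mL/min
Patient 2: CrCl = (140 − 42) × 53.8 / (72 × 2.14) = 5272.4 / 154.08 ≈ 34.2 mL/min
|24.6 − 34.2| = 9.6 mL/min

10 mL/min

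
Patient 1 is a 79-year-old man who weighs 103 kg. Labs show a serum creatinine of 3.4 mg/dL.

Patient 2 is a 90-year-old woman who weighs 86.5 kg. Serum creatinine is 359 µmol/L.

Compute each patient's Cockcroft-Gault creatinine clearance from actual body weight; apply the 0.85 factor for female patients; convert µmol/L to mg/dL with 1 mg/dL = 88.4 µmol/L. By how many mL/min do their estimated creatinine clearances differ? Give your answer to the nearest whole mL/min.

13 mL/min

Patient 1: CrCl = (140 − 79) × 103 / (72 × 3.4) = 6283.0 / 244.80 ≈ 25.7 mL/min
Patient 2: SCr = 359 / 88.4 = 4.061 mg/dL
Patient 2: CrCl = (140 − 90) × 86.5 / (72 × 4.061) × 0.85 = 4325.0 / 292.39 × 0.85 ≈ 12.6 mL/min
|25.7 − 12.6| = 13.1 mL/min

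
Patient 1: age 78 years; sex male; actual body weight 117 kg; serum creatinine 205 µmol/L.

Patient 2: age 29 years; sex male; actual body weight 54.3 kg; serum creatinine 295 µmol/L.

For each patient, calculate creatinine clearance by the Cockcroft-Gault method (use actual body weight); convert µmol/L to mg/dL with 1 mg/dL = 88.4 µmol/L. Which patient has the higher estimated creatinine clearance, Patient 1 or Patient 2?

Patient 1

Patient 1: SCr = 205 / 88.4 = 2.319 mg/dL
Patient 1: CrCl = (140 − 78) × 117 / (72 × 2.319) = 7254.0 / 166.97 ≈ 43.4 mL/min
Patient 2: SCr = 295 / 88.4 = 3.337 mg/dL
Patient 2: CrCl = (140 − 29) × 54.3 / (72 × 3.337) = 6027.3 / 240.26 ≈ 25.1 mL/min
43.4 vs 25.1 mL/min → Patient 1 is higher.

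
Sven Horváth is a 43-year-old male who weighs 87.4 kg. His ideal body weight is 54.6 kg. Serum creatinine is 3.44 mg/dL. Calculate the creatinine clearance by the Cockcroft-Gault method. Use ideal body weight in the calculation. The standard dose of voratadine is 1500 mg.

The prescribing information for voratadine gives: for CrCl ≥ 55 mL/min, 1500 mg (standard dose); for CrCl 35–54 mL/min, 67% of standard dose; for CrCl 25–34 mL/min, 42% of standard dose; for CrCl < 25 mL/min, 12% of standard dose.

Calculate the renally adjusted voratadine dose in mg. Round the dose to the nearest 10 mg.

CrCl = (140 − 43) × 54.6 / (72 × 3.44) = 5296.2 / 247.68 ≈ 21.4 mL/min
CrCl ≈ 21 mL/min → bracket < 25 mL/min.
12% of 1500 mg = 180 mg

180 mg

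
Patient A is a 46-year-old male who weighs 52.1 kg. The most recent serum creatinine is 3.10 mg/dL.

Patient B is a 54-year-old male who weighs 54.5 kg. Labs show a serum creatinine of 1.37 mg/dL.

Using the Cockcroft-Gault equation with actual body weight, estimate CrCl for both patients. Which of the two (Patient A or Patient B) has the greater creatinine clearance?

Patient A: CrCl = (140 − 46) × 52.1 / (72 × 3.1) = 4897.4 / 223.20 ≈ 21.9 mL/min
Patient B: CrCl = (140 − 54) × 54.5 / (72 × 1.37) = 4687.0 / 98.64 ≈ 47.5 mL/min
21.9 vs 47.5 mL/min → Patient B is higher.

Patient B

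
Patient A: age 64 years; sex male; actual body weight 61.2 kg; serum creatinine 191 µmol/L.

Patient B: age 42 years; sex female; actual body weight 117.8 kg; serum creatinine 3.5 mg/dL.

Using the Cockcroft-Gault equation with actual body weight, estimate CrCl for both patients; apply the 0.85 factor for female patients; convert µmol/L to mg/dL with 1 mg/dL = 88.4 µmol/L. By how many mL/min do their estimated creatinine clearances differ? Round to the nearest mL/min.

Patient A: SCr = 191 / 88.4 = 2.161 mg/dL
Patient A: CrCl = (140 − 64) × 61.2 / (72 × 2.161) = 4651.2 / 155.59 ≈ 29.9 mL/min
Patient B: CrCl = (140 − 42) × 117.8 / (72 × 3.5) × 0.85 = 11544.4 / 252.00 × 0.85 ≈ 38.9 mL/min
|29.9 − 38.9| = 9.0 mL/min

9 mL/min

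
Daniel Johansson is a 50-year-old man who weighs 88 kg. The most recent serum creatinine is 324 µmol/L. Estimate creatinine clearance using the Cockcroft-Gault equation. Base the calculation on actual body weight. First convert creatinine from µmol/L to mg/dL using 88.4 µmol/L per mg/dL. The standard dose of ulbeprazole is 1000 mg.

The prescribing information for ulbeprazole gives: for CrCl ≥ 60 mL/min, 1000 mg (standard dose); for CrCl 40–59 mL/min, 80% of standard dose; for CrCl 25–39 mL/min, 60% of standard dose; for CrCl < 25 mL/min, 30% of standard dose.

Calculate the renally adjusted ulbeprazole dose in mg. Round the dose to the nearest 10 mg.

SCr = 324 / 88.4 = 3.665 mg/dL
CrCl = (140 − 50) × 88 / (72 × 3.665) = 7920.0 / 263.88 ≈ 30.0 mL/min
CrCl ≈ 30 mL/min → bracket 25–39 mL/min.
60% of 1000 mg = 600 mg

600 mg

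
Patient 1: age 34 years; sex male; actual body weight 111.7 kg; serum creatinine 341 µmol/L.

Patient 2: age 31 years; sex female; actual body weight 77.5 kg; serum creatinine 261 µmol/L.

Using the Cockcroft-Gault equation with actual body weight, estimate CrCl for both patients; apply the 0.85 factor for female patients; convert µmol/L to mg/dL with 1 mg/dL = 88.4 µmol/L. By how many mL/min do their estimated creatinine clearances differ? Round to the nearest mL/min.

Patient 1: SCr = 341 / 88.4 = 3.857 mg/dL
Patient 1: CrCl = (140 − 34) × 111.7 / (72 × 3.857) = 11840.2 / 277.70 ≈ 42.6 mL/min
Patient 2: SCr = 261 / 88.4 = 2.952 mg/dL
Patient 2: CrCl = (140 − 31) × 77.5 / (72 × 2.952) × 0.85 = 8447.5 / 212.54 × 0.85 ≈ 33.8 mL/min
|42.6 − 33.8| = 8.8 mL/min

9 mL/min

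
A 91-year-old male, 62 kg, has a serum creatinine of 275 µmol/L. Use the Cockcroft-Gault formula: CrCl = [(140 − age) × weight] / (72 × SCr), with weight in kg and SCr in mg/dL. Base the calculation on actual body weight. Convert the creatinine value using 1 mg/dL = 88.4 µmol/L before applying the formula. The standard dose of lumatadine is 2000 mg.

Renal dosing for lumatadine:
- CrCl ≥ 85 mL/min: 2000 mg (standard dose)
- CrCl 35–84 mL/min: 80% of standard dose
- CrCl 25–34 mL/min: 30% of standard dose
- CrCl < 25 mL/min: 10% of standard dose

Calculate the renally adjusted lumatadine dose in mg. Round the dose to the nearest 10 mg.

200 mg

SCr = 275 / 88.4 = 3.111 mg/dL
CrCl = (140 − 91) × 62 / (72 × 3.111) = 3038.0 / 223.99 ≈ 13.6 mL/min
CrCl ≈ 14 mL/min → bracket < 25 mL/min.
10% of 2000 mg = 200 mg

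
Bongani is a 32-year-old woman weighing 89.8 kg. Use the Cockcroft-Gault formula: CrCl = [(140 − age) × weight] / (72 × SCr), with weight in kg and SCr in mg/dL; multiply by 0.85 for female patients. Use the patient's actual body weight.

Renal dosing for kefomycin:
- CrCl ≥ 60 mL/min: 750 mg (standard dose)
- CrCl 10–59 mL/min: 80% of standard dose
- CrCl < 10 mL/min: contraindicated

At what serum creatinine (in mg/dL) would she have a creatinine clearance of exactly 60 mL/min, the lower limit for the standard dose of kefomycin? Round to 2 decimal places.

Standard dose requires CrCl ≥ 60 mL/min.
Set (140 − 32) × 89.8 × 0.85 / (72 × SCr) = 60
SCr = (140 − 32) × 89.8 × 0.85 / (72 × 60) = 1.908 mg/dL

1.91 mg/dL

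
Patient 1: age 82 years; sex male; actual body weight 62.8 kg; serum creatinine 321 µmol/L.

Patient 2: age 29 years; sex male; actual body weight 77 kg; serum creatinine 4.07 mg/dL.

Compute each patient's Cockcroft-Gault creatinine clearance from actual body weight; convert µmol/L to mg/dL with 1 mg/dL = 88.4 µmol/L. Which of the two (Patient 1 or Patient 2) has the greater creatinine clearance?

Patient 2

Patient 1: SCr = 321 / 88.4 = 3.631 mg/dL
Patient 1: CrCl = (140 − 82) × 62.8 / (72 × 3.631) = 3642.4 / 261.43 ≈ 13.9 mL/min
Patient 2: CrCl = (140 − 29) × 77 / (72 × 4.07) = 8547.0 / 293.04 ≈ 29.2 mL/min
13.9 vs 29.2 mL/min → Patient 2 is higher.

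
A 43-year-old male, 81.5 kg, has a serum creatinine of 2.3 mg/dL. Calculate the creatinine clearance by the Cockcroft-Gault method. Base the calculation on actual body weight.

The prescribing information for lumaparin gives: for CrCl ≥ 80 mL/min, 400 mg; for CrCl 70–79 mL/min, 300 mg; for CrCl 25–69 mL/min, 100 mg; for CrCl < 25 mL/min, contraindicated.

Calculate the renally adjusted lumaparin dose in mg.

100 mg

CrCl = (140 − 43) × 81.5 / (72 × 2.3) = 7905.5 / 165.60 ≈ 47.7 mL/min
CrCl ≈ 48 mL/min → bracket 25–69 mL/min.
Dose for this bracket: 100 mg.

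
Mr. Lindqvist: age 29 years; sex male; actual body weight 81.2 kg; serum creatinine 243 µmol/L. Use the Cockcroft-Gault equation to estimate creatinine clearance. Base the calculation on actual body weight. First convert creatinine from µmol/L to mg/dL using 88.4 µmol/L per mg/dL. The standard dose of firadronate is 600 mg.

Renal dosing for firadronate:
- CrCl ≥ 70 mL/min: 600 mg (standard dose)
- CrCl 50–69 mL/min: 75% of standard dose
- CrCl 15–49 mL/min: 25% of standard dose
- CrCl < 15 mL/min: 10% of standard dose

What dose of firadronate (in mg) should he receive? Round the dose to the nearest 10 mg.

150 mg

SCr = 243 / 88.4 = 2.749 mg/dL
CrCl = (140 − 29) × 81.2 / (72 × 2.749) = 9013.2 / 197.93 ≈ 45.5 mL/min
CrCl ≈ 46 mL/min → bracket 15–49 mL/min.
25% of 600 mg = 150 mg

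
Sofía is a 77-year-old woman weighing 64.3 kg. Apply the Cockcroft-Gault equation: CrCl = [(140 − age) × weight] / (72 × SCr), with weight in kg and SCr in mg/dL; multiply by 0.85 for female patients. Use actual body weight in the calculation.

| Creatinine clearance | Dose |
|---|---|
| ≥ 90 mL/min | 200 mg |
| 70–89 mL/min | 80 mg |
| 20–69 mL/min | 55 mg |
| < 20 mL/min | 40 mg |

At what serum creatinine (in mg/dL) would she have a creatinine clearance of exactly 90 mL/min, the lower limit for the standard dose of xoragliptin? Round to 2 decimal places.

0.53 mg/dL

Standard dose requires CrCl ≥ 90 mL/min.
Set (140 − 77) × 64.3 × 0.85 / (72 × SCr) = 90
SCr = (140 − 77) × 64.3 × 0.85 / (72 × 90) = 0.531 mg/dL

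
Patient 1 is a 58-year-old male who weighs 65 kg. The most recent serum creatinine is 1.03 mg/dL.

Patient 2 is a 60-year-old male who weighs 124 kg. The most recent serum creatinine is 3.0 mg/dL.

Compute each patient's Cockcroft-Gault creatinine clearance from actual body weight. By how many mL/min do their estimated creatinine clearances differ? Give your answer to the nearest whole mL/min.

Patient 1: CrCl = (140 − 58) × 65 / (72 × 1.03) = 5330.0 / 74.16 ≈ 71.9 mL/min
Patient 2: CrCl = (140 − 60) × 124 / (72 × 3) = 9920.0 / 216.00 ≈ 45.9 mL/min
|71.9 − 45.9| = 26.0 mL/min

26 mL/min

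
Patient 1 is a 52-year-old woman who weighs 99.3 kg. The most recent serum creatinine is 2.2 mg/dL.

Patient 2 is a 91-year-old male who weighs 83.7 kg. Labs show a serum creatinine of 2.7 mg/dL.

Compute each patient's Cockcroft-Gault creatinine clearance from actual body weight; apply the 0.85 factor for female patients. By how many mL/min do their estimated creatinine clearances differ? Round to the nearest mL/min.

Patient 1: CrCl = (140 − 52) × 99.3 / (72 × 2.2) × 0.85 = 8738.4 / 158.40 × 0.85 ≈ 46.9 mL/min
Patient 2: CrCl = (140 − 91) × 83.7 / (72 × 2.7) = 4101.3 / 194.40 ≈ 21.1 mL/min
|46.9 − 21.1| = 25.8 mL/min

26 mL/min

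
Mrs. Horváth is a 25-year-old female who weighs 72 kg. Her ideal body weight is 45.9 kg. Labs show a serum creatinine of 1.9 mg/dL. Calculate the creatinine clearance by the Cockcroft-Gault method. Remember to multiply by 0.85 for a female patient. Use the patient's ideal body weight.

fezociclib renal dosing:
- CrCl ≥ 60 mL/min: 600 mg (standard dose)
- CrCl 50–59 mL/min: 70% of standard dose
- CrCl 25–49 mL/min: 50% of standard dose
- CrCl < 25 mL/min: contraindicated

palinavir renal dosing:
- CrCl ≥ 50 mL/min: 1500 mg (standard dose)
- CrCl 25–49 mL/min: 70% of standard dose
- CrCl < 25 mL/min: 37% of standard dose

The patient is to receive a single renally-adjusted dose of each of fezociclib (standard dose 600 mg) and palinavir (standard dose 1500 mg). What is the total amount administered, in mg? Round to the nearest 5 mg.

CrCl = (140 − 25) × 45.9 / (72 × 1.9) × 0.85 = 5278.5 / 136.80 × 0.85 ≈ 32.8 mL/min
CrCl ≈ 33 mL/min.
fezociclib: 25–49 mL/min → 50% of 600 mg = 300 mg.
palinavir: 25–49 mL/min → 70% of 1500 mg = 1050 mg.
Total = 300 + 1050 = 1350 mg.

1350 mg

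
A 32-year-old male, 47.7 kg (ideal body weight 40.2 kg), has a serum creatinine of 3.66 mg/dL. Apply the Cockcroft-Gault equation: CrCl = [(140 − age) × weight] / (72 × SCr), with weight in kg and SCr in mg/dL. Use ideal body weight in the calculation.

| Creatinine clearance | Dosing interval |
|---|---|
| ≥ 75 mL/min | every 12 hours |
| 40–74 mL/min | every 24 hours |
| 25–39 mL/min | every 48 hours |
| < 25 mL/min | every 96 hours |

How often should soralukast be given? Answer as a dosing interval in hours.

every 96 hours

CrCl = (140 − 32) × 40.2 / (72 × 3.66) = 4341.6 / 263.52 ≈ 16.5 mL/min
CrCl ≈ 16 mL/min → bracket < 25 mL/min → every 96 hours.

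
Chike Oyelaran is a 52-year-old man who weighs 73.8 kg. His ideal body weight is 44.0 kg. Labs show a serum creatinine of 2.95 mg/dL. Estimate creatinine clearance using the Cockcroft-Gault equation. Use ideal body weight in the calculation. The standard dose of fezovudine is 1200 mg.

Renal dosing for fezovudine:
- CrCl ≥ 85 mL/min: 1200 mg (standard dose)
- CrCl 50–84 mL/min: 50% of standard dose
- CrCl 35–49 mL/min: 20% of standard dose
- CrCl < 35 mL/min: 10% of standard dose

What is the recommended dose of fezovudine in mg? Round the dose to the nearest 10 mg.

CrCl = (140 − 52) × 44 / (72 × 2.95) = 3872.0 / 212.40 ≈ 18.2 mL/min
CrCl ≈ 18 mL/min → bracket < 35 mL/min.
10% of 1200 mg = 120 mg

120 mg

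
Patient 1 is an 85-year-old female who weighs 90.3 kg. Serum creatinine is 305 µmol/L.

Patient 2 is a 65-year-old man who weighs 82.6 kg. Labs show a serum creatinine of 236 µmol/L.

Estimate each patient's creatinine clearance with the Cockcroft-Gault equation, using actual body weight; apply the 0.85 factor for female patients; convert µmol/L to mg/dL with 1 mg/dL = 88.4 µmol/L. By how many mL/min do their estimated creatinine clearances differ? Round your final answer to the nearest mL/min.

Patient 1: SCr = 305 / 88.4 = 3.45 mg/dL
Patient 1: CrCl = (140 − 85) × 90.3 / (72 × 3.45) × 0.85 = 4966.5 / 248.40 × 0.85 ≈ 17.0 mL/min
Patient 2: SCr = 236 / 88.4 = 2.67 mg/dL
Patient 2: CrCl = (140 − 65) × 82.6 / (72 × 2.67) = 6195.0 / 192.24 ≈ 32.2 mL/min
|17.0 − 32.2| = 15.2 mL/min

15 mL/min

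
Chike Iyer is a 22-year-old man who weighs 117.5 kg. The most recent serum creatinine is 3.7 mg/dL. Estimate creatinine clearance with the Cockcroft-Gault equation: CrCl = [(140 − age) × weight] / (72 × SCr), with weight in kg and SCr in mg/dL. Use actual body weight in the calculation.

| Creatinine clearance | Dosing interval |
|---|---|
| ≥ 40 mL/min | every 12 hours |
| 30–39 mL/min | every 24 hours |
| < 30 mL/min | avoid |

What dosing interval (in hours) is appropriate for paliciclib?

every 12 hours

CrCl = (140 − 22) × 117.5 / (72 × 3.7) = 13865.0 / 266.40 ≈ 52.0 mL/min
CrCl ≈ 52 mL/min → bracket ≥ 40 mL/min → every 12 hours.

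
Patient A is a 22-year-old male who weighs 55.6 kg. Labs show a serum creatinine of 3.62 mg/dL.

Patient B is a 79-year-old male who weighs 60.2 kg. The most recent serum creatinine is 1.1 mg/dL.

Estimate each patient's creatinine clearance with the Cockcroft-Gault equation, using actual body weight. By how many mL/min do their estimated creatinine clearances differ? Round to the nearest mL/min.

Patient A: CrCl = (140 − 22) × 55.6 / (72 × 3.62) = 6560.8 / 260.64 ≈ 25.2 mL/min
Patient B: CrCl = (140 − 79) × 60.2 / (72 × 1.1) = 3672.2 / 79.20 ≈ 46.4 mL/min
|25.2 − 46.4| = 21.2 mL/min

21 mL/min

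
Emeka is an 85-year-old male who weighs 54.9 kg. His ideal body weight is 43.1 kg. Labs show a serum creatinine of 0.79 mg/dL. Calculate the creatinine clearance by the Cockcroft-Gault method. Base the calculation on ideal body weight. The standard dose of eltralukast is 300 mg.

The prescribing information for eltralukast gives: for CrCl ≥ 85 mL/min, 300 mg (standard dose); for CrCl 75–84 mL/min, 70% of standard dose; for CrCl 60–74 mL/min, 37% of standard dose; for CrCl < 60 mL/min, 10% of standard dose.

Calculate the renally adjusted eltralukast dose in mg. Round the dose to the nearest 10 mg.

30 mg

CrCl = (140 − 85) × 43.1 / (72 × 0.79) = 2370.5 / 56.88 ≈ 41.7 mL/min
CrCl ≈ 42 mL/min → bracket < 60 mL/min.
10% of 300 mg = 30 mg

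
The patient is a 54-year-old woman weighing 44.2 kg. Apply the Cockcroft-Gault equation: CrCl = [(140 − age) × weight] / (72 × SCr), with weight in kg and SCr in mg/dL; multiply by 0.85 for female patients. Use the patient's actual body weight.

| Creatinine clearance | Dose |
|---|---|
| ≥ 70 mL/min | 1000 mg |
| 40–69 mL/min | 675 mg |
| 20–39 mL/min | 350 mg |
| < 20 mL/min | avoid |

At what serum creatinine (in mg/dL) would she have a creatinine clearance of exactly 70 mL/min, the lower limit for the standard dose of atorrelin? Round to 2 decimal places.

0.64 mg/dL

Standard dose requires CrCl ≥ 70 mL/min.
Set (140 − 54) × 44.2 × 0.85 / (72 × SCr) = 70
SCr = (140 − 54) × 44.2 × 0.85 / (72 × 70) = 0.641 mg/dL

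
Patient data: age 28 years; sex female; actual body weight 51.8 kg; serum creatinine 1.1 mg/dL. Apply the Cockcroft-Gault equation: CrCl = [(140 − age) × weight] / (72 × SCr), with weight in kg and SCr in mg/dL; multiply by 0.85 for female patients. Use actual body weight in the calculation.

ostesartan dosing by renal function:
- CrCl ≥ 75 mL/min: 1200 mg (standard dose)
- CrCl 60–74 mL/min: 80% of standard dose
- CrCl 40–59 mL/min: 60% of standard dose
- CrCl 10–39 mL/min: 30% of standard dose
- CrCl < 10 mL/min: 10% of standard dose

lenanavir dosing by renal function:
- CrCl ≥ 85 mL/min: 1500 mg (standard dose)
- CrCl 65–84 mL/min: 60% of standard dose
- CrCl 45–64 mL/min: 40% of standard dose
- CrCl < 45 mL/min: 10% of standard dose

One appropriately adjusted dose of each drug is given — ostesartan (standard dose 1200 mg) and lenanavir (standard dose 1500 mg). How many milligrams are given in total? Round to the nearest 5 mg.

1560 mg

CrCl = (140 − 28) × 51.8 / (72 × 1.1) × 0.85 = 5801.6 / 79.20 × 0.85 ≈ 62.3 mL/min
CrCl ≈ 62 mL/min.
ostesartan: 60–74 mL/min → 80% of 1200 mg = 960 mg.
lenanavir: 45–64 mL/min → 40% of 1500 mg = 600 mg.
Total = 960 + 600 = 1560 mg.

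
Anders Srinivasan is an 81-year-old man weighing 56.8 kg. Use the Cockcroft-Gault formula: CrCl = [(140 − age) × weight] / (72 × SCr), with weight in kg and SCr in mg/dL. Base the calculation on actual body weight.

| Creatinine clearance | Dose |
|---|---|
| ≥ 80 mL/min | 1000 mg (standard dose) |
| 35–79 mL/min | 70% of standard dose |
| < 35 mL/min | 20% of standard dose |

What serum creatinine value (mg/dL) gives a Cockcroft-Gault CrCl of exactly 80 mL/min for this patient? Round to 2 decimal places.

Standard dose requires CrCl ≥ 80 mL/min.
Set (140 − 81) × 56.8 / (72 × SCr) = 80
SCr = (140 − 81) × 56.8 / (72 × 80) = 0.582 mg/dL

0.58 mg/dL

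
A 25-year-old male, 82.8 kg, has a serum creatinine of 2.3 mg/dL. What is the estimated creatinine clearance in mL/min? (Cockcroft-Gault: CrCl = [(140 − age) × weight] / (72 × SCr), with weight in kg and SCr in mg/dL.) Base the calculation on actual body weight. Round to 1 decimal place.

CrCl = (140 − 25) × 82.8 / (72 × 2.3) = 9522.0 / 165.60 ≈ 57.5 mL/min

57.5 mL/min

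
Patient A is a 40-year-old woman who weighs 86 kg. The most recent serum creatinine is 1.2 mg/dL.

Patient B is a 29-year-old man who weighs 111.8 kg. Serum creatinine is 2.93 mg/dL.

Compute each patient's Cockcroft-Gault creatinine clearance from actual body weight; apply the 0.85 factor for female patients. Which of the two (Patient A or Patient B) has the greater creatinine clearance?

Patient A: CrCl = (140 − 40) × 86 / (72 × 1.2) × 0.85 = 8600.0 / 86.40 × 0.85 ≈ 84.6 mL/min
Patient B: CrCl = (140 − 29) × 111.8 / (72 × 2.93) = 12409.8 / 210.96 ≈ 58.8 mL/min
84.6 vs 58.8 mL/min → Patient A is higher.

Patient A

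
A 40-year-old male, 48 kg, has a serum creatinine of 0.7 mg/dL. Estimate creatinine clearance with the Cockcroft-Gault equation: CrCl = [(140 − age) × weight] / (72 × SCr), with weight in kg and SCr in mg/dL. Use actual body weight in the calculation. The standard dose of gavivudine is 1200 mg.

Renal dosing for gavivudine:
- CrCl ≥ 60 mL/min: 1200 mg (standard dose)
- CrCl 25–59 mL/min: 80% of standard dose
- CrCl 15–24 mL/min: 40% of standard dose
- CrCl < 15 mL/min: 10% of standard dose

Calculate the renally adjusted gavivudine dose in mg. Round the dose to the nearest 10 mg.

1200 mg

CrCl = (140 − 40) × 48 / (72 × 0.7) = 4800.0 / 50.40 ≈ 95.2 mL/min
CrCl ≈ 95 mL/min → bracket ≥ 60 mL/min.
100% of 1200 mg = 1200 mg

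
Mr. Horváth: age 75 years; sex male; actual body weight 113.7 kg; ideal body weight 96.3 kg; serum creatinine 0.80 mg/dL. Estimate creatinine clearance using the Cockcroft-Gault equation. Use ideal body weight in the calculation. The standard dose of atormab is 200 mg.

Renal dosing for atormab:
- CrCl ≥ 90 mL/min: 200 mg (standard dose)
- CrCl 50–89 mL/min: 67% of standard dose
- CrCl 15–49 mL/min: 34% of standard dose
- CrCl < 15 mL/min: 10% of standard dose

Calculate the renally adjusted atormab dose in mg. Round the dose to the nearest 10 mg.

200 mg

CrCl = (140 − 75) × 96.3 / (72 × 0.8) = 6259.5 / 57.60 ≈ 108.7 mL/min
CrCl ≈ 109 mL/min → bracket ≥ 90 mL/min.
100% of 200 mg = 200 mg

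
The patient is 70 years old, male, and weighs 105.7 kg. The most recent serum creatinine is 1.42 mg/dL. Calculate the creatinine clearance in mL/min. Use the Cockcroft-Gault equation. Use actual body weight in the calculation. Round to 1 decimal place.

72.4 mL/min

CrCl = (140 − 70) × 105.7 / (72 × 1.42) = 7399.0 / 102.24 ≈ 72.4 mL/min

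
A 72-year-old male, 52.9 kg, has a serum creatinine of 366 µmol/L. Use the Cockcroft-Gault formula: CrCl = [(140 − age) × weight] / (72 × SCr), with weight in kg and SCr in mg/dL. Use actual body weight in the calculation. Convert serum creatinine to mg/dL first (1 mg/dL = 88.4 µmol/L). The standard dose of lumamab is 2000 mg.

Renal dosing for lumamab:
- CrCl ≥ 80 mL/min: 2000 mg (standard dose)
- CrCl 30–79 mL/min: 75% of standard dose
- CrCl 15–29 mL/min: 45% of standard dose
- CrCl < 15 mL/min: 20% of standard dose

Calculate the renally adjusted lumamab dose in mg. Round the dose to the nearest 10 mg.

400 mg

SCr = 366 / 88.4 = 4.14 mg/dL
CrCl = (140 − 72) × 52.9 / (72 × 4.14) = 3597.2 / 298.08 ≈ 12.1 mL/min
CrCl ≈ 12 mL/min → bracket < 15 mL/min.
20% of 2000 mg = 400 mg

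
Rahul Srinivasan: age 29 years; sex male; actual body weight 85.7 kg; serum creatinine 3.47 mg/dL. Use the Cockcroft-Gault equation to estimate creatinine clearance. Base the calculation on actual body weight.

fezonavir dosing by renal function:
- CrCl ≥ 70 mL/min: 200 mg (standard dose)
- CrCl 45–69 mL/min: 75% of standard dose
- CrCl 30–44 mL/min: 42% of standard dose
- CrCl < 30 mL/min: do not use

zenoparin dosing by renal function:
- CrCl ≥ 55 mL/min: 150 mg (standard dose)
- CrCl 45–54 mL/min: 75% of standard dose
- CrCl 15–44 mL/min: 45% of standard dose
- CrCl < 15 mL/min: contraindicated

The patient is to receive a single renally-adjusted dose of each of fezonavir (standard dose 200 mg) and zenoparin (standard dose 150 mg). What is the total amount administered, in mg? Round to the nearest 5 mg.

CrCl = (140 − 29) × 85.7 / (72 × 3.47) = 9512.7 / 249.84 ≈ 38.1 mL/min
CrCl ≈ 38 mL/min.
fezonavir: 30–44 mL/min → 42% of 200 mg = 84 mg.
zenoparin: 15–44 mL/min → 45% of 150 mg = 67.5 mg.
Total = 84 + 67.5 = 151.5 mg.

150 mg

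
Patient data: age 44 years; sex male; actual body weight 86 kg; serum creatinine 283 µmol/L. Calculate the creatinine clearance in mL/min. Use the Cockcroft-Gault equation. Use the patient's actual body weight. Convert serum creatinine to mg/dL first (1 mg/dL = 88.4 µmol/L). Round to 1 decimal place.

35.8 mL/min

SCr = 283 / 88.4 = 3.201 mg/dL
CrCl = (140 − 44) × 86 / (72 × 3.201) = 8256.0 / 230.47 ≈ 35.8 mL/min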